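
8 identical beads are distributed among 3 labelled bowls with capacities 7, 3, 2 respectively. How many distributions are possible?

Without the upper bounds there are C(10,2) = 45 ways to split 8 among 3 bowls.
Subtract solutions that violate a single cap (substitute x_i' = x_i − (cap_i+1)): x_1 ≥ 8 gives C(2,2) = 1; x_2 ≥ 4 gives C(6,2) = 15; x_3 ≥ 3 gives C(7,2) = 21. Together 37.
Add back pairs where two caps are both exceeded: 0 + 0 + 3 = 3.
By inclusion–exclusion the count is 45 − 37 + 3 = 11.

11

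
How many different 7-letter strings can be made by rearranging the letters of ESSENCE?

420

Letter multiplicities in ESSENCE: C×1, E×3, N×1, S×2.
Dividing 7! = 5040 by 3!·2! = 12 for the repeated letters gives 420.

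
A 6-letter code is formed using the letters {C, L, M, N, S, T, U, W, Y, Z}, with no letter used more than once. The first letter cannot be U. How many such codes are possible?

The first letter has 10−1 = 9 choices (anything except U).
The remaining 5 letters are filled from the other 9 symbols without repetition: 9 × 8 × 7 × 6 × 5 = 15120.
Total: 9 × 15120 = 136080.

136080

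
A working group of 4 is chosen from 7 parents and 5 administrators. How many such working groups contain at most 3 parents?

460

Split by how many parents are chosen (0 through 3).
Sum: C(7,0)·C(5,4) + C(7,1)·C(5,3) + C(7,2)·C(5,2) + C(7,3)·C(5,1) = 5 + 70 + 210 + 175 = 460.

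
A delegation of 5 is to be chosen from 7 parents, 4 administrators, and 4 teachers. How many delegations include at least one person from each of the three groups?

2044

Total 5-person selections from all 15: C(15,5) = 3003.
Selections missing a whole group: no parents → C(8,5) = 56; no administrators → C(11,5) = 462; no teachers → C(11,5) = 462.
Add back selections omitting two groups (i.e. drawn from a single group): C(7,5) + C(4,5) + C(4,5) = 21.
By inclusion–exclusion: 3003 − 980 + 21 = 2044.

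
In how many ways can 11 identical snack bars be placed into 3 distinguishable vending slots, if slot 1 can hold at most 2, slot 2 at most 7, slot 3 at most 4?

Without the upper bounds there are C(13,2) = 78 ways to split 11 among 3 vending slots.
Subtract solutions that violate a single cap (substitute x_i' = x_i − (cap_i+1)): x_1 ≥ 3 gives C(10,2) = 45; x_2 ≥ 8 gives C(5,2) = 10; x_3 ≥ 5 gives C(8,2) = 28. Together 83.
Add back pairs where two caps are both exceeded: 1 + 10 + 0 = 11.
By inclusion–exclusion the count is 78 − 83 + 11 = 6.

6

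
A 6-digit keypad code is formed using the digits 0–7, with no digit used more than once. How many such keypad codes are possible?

20160

Choose and order 6 of the 8 symbols: the first digit has 8 options, the next 7, and so on down to 3.
That product is 8 × 7 × 6 × 5 × 4 × 3 = 20160.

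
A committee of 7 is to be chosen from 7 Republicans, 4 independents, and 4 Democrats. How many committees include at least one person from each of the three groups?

5768

Unrestricted: C(15,7) = 6435 ways to pick any 7 of the 15.
Subtract selections that omit an entire group: no Republicans → C(8,7) = 8; no independents → C(11,7) = 330; no Democrats → C(11,7) = 330.
Add back selections omitting two groups (i.e. drawn from a single group): C(7,7) + C(4,7) + C(4,7) = 1.
By inclusion–exclusion: 6435 − 668 + 1 = 5768.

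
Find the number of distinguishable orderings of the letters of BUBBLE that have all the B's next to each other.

Treat the 3 copies of B as a single block. The multiset to arrange is then {BBB, E, L, U}, 4 items in all.
All 4 items are distinct, so there are (4)! = 24 arrangements.

24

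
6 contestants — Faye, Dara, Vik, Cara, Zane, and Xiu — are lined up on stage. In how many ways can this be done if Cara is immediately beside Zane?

Place the 4 others and the Cara-Zane pair as 5 objects in a line; the pair has 2 internal arrangements.
So the count is 2·(5)! = 240.

240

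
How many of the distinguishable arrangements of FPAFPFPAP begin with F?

420

Fix F in the first position and arrange the remaining 8 letters.
Those 8 letters have A appearing twice, F appearing twice, and P appearing 4 times, giving (8)!/(4!·2!·2!) = 420.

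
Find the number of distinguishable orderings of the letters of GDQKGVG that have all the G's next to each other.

Treat the 3 copies of G as a single block. The multiset to arrange is then {GGG, D, K, Q, V}, 5 items in all.
All 5 items are distinct, so there are (5)! = 120 arrangements.

120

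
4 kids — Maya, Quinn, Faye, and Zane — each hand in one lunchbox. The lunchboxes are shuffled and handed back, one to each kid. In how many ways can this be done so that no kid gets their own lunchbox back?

9

Count assignments avoiding every fixed point. For any j of the 4 kids fixed to their own lunchbox, the other 4−j can be arranged in (4−j)! ways.
By inclusion–exclusion this is Σ_{j=0}^{4} (−1)^j C(4,j)·(4−j)!.
Computing: 24 − 24 + 12 − 4 + 1 = 9.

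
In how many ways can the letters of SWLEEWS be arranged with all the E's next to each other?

180

Treat the 2 copies of E as a single block. The multiset to arrange is then {EE, L, S, S, W, W}, 6 items in all.
That gives (6)!/(2!·2!) = 180 arrangements.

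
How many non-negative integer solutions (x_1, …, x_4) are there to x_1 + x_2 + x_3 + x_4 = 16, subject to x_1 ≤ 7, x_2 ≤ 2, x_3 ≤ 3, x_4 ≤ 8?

By stars and bars, unrestricted non-negative solutions to x_1+…+x_4 = 16 number C(16+3,3) = 969.
Subtract solutions that violate a single cap (substitute x_i' = x_i − (cap_i+1)): x_1 ≥ 8 gives C(11,3) = 165; x_2 ≥ 3 gives C(16,3) = 560; x_3 ≥ 4 gives C(15,3) = 455; x_4 ≥ 9 gives C(10,3) = 120. Together 1300.
Add back pairs where two caps are both exceeded: 56 + 35 + 0 + 220 + 35 + 20 = 366.
Subtract triples: 4 + 0 + 0 + 1 = 5.
By inclusion–exclusion the count is 969 − 1300 + 366 − 5 = 30.

30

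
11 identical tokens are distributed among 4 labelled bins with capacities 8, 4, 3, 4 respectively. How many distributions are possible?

Ignoring the caps, the number of non-negative solutions to x_1+…+x_4 = 11 is C(14,3) = 364.
Subtract solutions that violate a single cap (substitute x_i' = x_i − (cap_i+1)): x_1 ≥ 9 gives C(5,3) = 10; x_2 ≥ 5 gives C(9,3) = 84; x_3 ≥ 4 gives C(10,3) = 120; x_4 ≥ 5 gives C(9,3) = 84. Together 298.
Add back pairs where two caps are both exceeded: 0 + 0 + 0 + 10 + 4 + 10 = 24.
By inclusion–exclusion the count is 364 − 298 + 24 = 90.

90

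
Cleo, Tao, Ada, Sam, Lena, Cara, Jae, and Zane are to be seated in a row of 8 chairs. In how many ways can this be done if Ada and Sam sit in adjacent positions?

Glue Ada and Sam into one block (2 internal orders), leaving 7 units to arrange in a row.
So the count is 2·(7)! = 10080.

10080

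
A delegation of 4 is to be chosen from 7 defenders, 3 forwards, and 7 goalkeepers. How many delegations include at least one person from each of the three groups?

1029

Unrestricted: C(17,4) = 2380 ways to pick any 4 of the 17.
Subtract selections that omit an entire group: no defenders → C(10,4) = 210; no forwards → C(14,4) = 1001; no goalkeepers → C(10,4) = 210.
Add back selections omitting two groups (i.e. drawn from a single group): C(7,4) + C(3,4) + C(7,4) = 70.
By inclusion–exclusion: 2380 − 1421 + 70 = 1029.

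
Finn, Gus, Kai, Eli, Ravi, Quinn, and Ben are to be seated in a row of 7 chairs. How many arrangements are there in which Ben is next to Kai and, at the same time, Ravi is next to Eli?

Treat {Ben,Kai} as one block (2 orders) and {Ravi,Eli} as another (2 orders).
That leaves 5 units to arrange: 2 × 2 × 5! = 4 × 120 = 480.

480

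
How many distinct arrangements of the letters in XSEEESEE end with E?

105

Fix E in the last position and arrange the remaining 7 letters.
Those 7 letters have E appearing 4 times and S appearing twice, giving (7)!/(4!·2!) = 105.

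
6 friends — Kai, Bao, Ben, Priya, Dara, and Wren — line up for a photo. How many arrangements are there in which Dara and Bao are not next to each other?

480

Of the 6! = 720 arrangements, those with Dara and Bao adjacent number 2 × 5! = 240 (treat the pair as a block with 2 internal orders).
So 720 − 240 = 480 arrangements keep them apart.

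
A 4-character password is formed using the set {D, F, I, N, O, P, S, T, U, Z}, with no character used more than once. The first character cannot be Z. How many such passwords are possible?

The first character has 10−1 = 9 choices (anything except Z).
The remaining 3 characters are filled from the other 9 symbols without repetition: 9 × 8 × 7 = 504.
Total: 9 × 504 = 4536.

4536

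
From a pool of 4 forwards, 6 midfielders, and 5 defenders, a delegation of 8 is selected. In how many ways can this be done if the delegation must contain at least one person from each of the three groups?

Total 8-person selections from all 15: C(15,8) = 6435.
Subtract selections that omit an entire group: no forwards → C(11,8) = 165; no midfielders → C(9,8) = 9; no defenders → C(10,8) = 45.
Add back selections omitting two groups (i.e. drawn from a single group): C(4,8) + C(6,8) + C(5,8) = 0.
By inclusion–exclusion: 6435 − 219 + 0 = 6216.

6216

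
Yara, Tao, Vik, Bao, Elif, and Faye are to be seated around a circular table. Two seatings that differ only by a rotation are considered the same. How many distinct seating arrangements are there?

120

Fix one person's seat to break rotational symmetry; the remaining 5 people can be arranged in (5)! = 120 ways.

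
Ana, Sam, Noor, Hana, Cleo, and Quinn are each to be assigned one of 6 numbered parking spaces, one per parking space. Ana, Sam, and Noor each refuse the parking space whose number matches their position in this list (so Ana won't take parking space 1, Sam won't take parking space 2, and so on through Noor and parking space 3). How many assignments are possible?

426

Let Aᵢ (for i ∈ {1, 2, 3}) be the placements that put person i in their forbidden parking space. Any j of these fix j positions, leaving (6−j)! ways to fill the rest, and there are C(3,j) ways to pick which j.
By inclusion–exclusion, the number of valid placements is Σ_{j=0}^{3} (−1)^j C(3,j)·(6−j)!.
Computing: 720 − 360 + 72 − 6 = 426.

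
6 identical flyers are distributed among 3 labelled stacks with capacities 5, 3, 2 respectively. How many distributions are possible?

Without the upper bounds there are C(8,2) = 28 ways to split 6 among 3 stacks.
Subtract solutions that violate a single cap (substitute x_i' = x_i − (cap_i+1)): x_1 ≥ 6 gives C(2,2) = 1; x_2 ≥ 4 gives C(4,2) = 6; x_3 ≥ 3 gives C(5,2) = 10. Together 17.
No two caps can be exceeded simultaneously, so the pair terms are all 0.
By inclusion–exclusion the count is 28 − 17 + 0 = 11.

11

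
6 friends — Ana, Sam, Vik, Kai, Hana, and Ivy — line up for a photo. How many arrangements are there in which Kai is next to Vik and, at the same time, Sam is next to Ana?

96

Treat {Kai,Vik} as one block (2 orders) and {Sam,Ana} as another (2 orders).
That leaves 4 units to arrange: 2 × 2 × 4! = 4 × 24 = 96.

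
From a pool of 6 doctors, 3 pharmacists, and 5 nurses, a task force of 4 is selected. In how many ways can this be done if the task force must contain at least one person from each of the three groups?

495

Unrestricted: C(14,4) = 1001 ways to pick any 4 of the 14.
Selections missing a whole group: no doctors → C(8,4) = 70; no pharmacists → C(11,4) = 330; no nurses → C(9,4) = 126.
Add back selections omitting two groups (i.e. drawn from a single group): C(6,4) + C(3,4) + C(5,4) = 20.
By inclusion–exclusion: 1001 − 526 + 20 = 495.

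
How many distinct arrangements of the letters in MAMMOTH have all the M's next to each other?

Treat the 3 copies of M as a single block. The multiset to arrange is then {MMM, A, H, O, T}, 5 items in all.
All 5 items are distinct, so there are (5)! = 120 arrangements.

120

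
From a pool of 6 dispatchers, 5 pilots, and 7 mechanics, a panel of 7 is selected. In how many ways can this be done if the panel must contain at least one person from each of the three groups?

With no constraint there are C(18,7) = 31824 possible selections.
Subtract selections that omit an entire group: no dispatchers → C(12,7) = 792; no pilots → C(13,7) = 1716; no mechanics → C(11,7) = 330.
Add back selections omitting two groups (i.e. drawn from a single group): C(6,7) + C(5,7) + C(7,7) = 1.
By inclusion–exclusion: 31824 − 2838 + 1 = 28987.

28987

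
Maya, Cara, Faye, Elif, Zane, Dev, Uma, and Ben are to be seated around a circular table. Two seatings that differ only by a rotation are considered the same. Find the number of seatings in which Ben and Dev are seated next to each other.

1440

Glue Ben and Dev into a block (2 internal orders). Seating 7 units around a circle gives (6)! arrangements.
So 2 × (6)! = 2 × 720 = 1440.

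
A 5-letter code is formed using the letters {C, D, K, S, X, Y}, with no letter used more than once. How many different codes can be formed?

Choose and order 5 of the 6 symbols: the first letter has 6 options, the next 5, and so on down to 2.
That product is 6 × 5 × 4 × 3 × 2 = 720.

720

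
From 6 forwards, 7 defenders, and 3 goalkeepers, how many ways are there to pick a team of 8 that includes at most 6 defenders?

Split by how many defenders are chosen (0 through 6).
Sum: C(7,0)·C(9,8) + C(7,1)·C(9,7) + C(7,2)·C(9,6) + C(7,3)·C(9,5) + C(7,4)·C(9,4) + C(7,5)·C(9,3) + C(7,6)·C(9,2) = 9 + 252 + 1764 + 4410 + 4410 + 1764 + 252 = 12861.

12861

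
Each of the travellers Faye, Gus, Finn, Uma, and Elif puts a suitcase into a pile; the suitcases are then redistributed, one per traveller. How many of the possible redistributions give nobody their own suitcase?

This is the derangement count D_5: permutations of 5 items with no fixed point.
By inclusion–exclusion this is Σ_{j=0}^{5} (−1)^j C(5,j)·(5−j)!.
Computing: 120 − 120 + 60 − 20 + 5 − 1 = 44.

44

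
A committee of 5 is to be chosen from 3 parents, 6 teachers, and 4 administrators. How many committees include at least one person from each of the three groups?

With no constraint there are C(13,5) = 1287 possible selections.
Selections missing a whole group: no parents → C(10,5) = 252; no teachers → C(7,5) = 21; no administrators → C(9,5) = 126.
Add back selections omitting two groups (i.e. drawn from a single group): C(3,5) + C(6,5) + C(4,5) = 6.
By inclusion–exclusion: 1287 − 399 + 6 = 894.

894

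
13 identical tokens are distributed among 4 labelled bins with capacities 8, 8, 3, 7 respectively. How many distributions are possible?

By stars and bars, unrestricted non-negative solutions to x_1+…+x_4 = 13 number C(13+3,3) = 560.
Subtract solutions that violate a single cap (substitute x_i' = x_i − (cap_i+1)): x_1 ≥ 9 gives C(7,3) = 35; x_2 ≥ 9 gives C(7,3) = 35; x_3 ≥ 4 gives C(12,3) = 220; x_4 ≥ 8 gives C(8,3) = 56. Together 346.
Add back pairs where two caps are both exceeded: 0 + 1 + 0 + 1 + 0 + 4 = 6.
By inclusion–exclusion the count is 560 − 346 + 6 = 220.

220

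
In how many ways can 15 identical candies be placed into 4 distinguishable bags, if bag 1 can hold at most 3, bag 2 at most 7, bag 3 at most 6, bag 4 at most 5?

Without the upper bounds there are C(18,3) = 816 ways to split 15 among 4 bags.
Subtract solutions that violate a single cap (substitute x_i' = x_i − (cap_i+1)): x_1 ≥ 4 gives C(14,3) = 364; x_2 ≥ 8 gives C(10,3) = 120; x_3 ≥ 7 gives C(11,3) = 165; x_4 ≥ 6 gives C(12,3) = 220. Together 869.
Add back pairs where two caps are both exceeded: 20 + 35 + 56 + 1 + 4 + 10 = 126.
By inclusion–exclusion the count is 816 − 869 + 126 = 73.

73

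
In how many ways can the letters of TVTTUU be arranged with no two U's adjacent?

Total arrangements of TVTTUU: 6!/(3!·2!) = 60.
Arrangements with the U's together: treat UU as one letter, giving (5)!/(3!) = 20.
Hence 60 − 20 = 40.

40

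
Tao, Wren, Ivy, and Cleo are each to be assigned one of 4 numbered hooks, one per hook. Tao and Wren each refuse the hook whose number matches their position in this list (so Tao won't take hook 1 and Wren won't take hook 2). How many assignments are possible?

Let Aᵢ (for i ∈ {1, 2}) be the placements that put person i in their forbidden hook. Any j of these fix j positions, leaving (4−j)! ways to fill the rest, and there are C(2,j) ways to pick which j.
By inclusion–exclusion, the number of valid placements is Σ_{j=0}^{2} (−1)^j C(2,j)·(4−j)!.
Computing: 24 − 12 + 2 = 14.

14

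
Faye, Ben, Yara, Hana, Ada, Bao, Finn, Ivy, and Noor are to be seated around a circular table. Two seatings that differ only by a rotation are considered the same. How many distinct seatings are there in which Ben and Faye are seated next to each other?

10080

Treat {Ben, Faye} as one unit (2 internal orders) and seat the resulting 8 units around the table: (7)! circular arrangements.
So 2 × (7)! = 2 × 5040 = 10080.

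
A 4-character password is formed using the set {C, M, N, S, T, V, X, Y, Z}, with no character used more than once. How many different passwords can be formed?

Choose and order 4 of the 9 symbols: the first character has 9 options, the next 8, then 7, 6.
9 × 8 × 7 × 6 = 3024.

3024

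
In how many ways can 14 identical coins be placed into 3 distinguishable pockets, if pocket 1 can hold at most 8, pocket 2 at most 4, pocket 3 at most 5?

By stars and bars, unrestricted non-negative solutions to x_1+…+x_3 = 14 number C(14+2,2) = 120.
Subtract solutions that violate a single cap (substitute x_i' = x_i − (cap_i+1)): x_1 ≥ 9 gives C(7,2) = 21; x_2 ≥ 5 gives C(11,2) = 55; x_3 ≥ 6 gives C(10,2) = 45. Together 121.
Add back pairs where two caps are both exceeded: 1 + 0 + 10 = 11.
By inclusion–exclusion the count is 120 − 121 + 11 = 10.

10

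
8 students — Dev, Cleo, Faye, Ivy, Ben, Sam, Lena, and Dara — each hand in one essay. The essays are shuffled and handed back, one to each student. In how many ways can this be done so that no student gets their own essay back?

This is the derangement count D_8: permutations of 8 items with no fixed point.
By inclusion–exclusion this is Σ_{j=0}^{8} (−1)^j C(8,j)·(8−j)!.
Computing: 40320 − 40320 + 20160 − 6720 + 1680 − 336 + 56 − 8 + 1 = 14833.

14833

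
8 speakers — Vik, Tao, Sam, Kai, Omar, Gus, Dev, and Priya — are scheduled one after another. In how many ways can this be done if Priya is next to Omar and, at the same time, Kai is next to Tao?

Treat {Priya,Omar} as one block (2 orders) and {Kai,Tao} as another (2 orders).
That leaves 6 units to arrange: 2 × 2 × 6! = 4 × 720 = 2880.

2880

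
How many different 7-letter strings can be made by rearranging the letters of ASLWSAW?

630

Letter multiplicities in ASLWSAW: A×2, L×1, S×2, W×2.
So there are 7! / (2!·2!·2!) = 630 distinguishable arrangements.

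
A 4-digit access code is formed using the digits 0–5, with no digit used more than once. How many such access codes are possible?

Choose and order 4 of the 6 symbols: the first digit has 6 options, the next 5, then 4, 3.
That product is 6 × 5 × 4 × 3 = 360.

360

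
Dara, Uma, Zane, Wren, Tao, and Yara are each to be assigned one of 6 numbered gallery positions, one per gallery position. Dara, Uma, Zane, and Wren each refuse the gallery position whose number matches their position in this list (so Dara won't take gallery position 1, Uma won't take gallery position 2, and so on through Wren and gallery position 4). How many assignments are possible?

Let Aᵢ (for 1 ≤ i ≤ 4) be the placements that put person i in their forbidden gallery position. Any j of these fix j positions, leaving (6−j)! ways to fill the rest, and there are C(4,j) ways to pick which j.
By inclusion–exclusion, the number of valid placements is Σ_{j=0}^{4} (−1)^j C(4,j)·(6−j)!.
Computing: 720 − 480 + 144 − 24 + 2 = 362.

362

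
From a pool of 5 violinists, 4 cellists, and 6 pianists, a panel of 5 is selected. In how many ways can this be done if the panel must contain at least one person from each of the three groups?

With no constraint there are C(15,5) = 3003 possible selections.
Selections missing a whole group: no violinists → C(10,5) = 252; no cellists → C(11,5) = 462; no pianists → C(9,5) = 126.
Add back selections omitting two groups (i.e. drawn from a single group): C(5,5) + C(4,5) + C(6,5) = 7.
By inclusion–exclusion: 3003 − 840 + 7 = 2170.

2170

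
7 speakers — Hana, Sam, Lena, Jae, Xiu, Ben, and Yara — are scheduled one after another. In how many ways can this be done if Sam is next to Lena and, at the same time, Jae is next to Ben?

480

Treat {Sam,Lena} as one block (2 orders) and {Jae,Ben} as another (2 orders).
That leaves 5 units to arrange: 2 × 2 × 5! = 4 × 120 = 480.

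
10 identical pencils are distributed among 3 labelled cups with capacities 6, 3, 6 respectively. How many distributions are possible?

18

Without the upper bounds there are C(12,2) = 66 ways to split 10 among 3 cups.
Subtract solutions that violate a single cap (substitute x_i' = x_i − (cap_i+1)): x_1 ≥ 7 gives C(5,2) = 10; x_2 ≥ 4 gives C(8,2) = 28; x_3 ≥ 7 gives C(5,2) = 10. Together 48.
No two caps can be exceeded simultaneously, so the pair terms are all 0.
By inclusion–exclusion the count is 66 − 48 + 0 = 18.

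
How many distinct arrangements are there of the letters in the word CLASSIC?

1260

Letter multiplicities in CLASSIC: A×1, C×2, I×1, L×1, S×2.
The number of distinct arrangements is 7!/(2!·2!) = 5040/4 = 1260.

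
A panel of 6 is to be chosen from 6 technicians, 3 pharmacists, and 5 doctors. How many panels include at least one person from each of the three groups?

With no constraint there are C(14,6) = 3003 possible selections.
Subtract selections that omit an entire group: no technicians → C(8,6) = 28; no pharmacists → C(11,6) = 462; no doctors → C(9,6) = 84.
Add back selections omitting two groups (i.e. drawn from a single group): C(6,6) + C(3,6) + C(5,6) = 1.
By inclusion–exclusion: 3003 − 574 + 1 = 2430.

2430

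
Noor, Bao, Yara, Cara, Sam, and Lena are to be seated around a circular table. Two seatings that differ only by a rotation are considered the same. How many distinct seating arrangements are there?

120

Fix one person's seat to break rotational symmetry; the remaining 5 people can be arranged in (5)! = 120 ways.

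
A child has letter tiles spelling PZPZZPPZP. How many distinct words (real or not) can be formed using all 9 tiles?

PZPZZPPZP has 9 letters with P appearing 5 times and Z appearing 4 times.
So there are 9! / (5!·4!) = 126 distinguishable arrangements.

126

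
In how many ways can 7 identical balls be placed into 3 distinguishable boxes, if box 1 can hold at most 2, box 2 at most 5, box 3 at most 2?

6

Ignoring the caps, the number of non-negative solutions to x_1+…+x_3 = 7 is C(9,2) = 36.
Subtract solutions that violate a single cap (substitute x_i' = x_i − (cap_i+1)): x_1 ≥ 3 gives C(6,2) = 15; x_2 ≥ 6 gives C(3,2) = 3; x_3 ≥ 3 gives C(6,2) = 15. Together 33.
Add back pairs where two caps are both exceeded: 0 + 3 + 0 = 3.
By inclusion–exclusion the count is 36 − 33 + 3 = 6.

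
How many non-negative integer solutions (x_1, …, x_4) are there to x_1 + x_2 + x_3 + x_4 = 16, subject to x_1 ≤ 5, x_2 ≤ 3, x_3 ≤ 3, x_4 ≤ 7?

10

Without the upper bounds there are C(19,3) = 969 ways to split 16 among 4 variables.
Subtract solutions that violate a single cap (substitute x_i' = x_i − (cap_i+1)): x_1 ≥ 6 gives C(13,3) = 286; x_2 ≥ 4 gives C(15,3) = 455; x_3 ≥ 4 gives C(15,3) = 455; x_4 ≥ 8 gives C(11,3) = 165. Together 1361.
Add back pairs where two caps are both exceeded: 84 + 84 + 10 + 165 + 35 + 35 = 413.
Subtract triples: 10 + 0 + 0 + 1 = 11.
By inclusion–exclusion the count is 969 − 1361 + 413 − 11 = 10.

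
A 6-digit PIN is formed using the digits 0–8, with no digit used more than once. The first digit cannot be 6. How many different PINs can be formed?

The first digit has 9−1 = 8 choices (anything except 6).
The remaining 5 digits are filled from the other 8 symbols without repetition: 8 × 7 × 6 × 5 × 4 = 6720.
Total: 8 × 6720 = 53760.

53760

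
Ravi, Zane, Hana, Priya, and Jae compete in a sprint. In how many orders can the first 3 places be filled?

This is an ordered selection of 3 from 5: P(5,3).
That gives 5 × 4 × 3 = 60.

60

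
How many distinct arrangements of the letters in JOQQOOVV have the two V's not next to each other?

There are 8!/(3!·2!·2!) = 1680 arrangements of JOQQOOVV in total.
Arrangements with the V's together: treat VV as one letter, giving (7)!/(3!·2!) = 420.
Subtracting, 1680 − 420 = 1260 arrangements keep the V's apart.

1260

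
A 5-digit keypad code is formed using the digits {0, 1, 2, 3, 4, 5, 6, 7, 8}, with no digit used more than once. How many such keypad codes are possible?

With no repetition, fill the 5 digits in order: 9 choices, then 8, down to 5.
That product is 9 × 8 × 7 × 6 × 5 = 15120.

15120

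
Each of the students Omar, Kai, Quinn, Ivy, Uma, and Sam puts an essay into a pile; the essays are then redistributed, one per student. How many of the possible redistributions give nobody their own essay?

This is the derangement count D_6: permutations of 6 items with no fixed point.
By inclusion–exclusion this is Σ_{j=0}^{6} (−1)^j C(6,j)·(6−j)!.
Computing: 720 − 720 + 360 − 120 + 30 − 6 + 1 = 265.

265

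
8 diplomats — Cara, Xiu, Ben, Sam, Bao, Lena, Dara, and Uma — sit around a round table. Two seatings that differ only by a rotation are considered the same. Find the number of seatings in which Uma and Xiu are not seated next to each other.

Without the restriction there are (7)! = 5040 seatings.
Seatings with Uma beside Xiu: treat them as a block with 2 internal orders, giving 2 × (6)! = 1440.
Subtracting, 5040 − 1440 = 3600.

3600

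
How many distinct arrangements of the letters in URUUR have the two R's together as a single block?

4

Treat the 2 copies of R as a single block. The multiset to arrange is then {RR, U, U, U}, 4 items in all.
That gives (4)!/(3!) = 4 arrangements.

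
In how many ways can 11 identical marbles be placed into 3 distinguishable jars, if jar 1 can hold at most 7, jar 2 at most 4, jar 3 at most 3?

Without the upper bounds there are C(13,2) = 78 ways to split 11 among 3 jars.
Subtract solutions that violate a single cap (substitute x_i' = x_i − (cap_i+1)): x_1 ≥ 8 gives C(5,2) = 10; x_2 ≥ 5 gives C(8,2) = 28; x_3 ≥ 4 gives C(9,2) = 36. Together 74.
Add back pairs where two caps are both exceeded: 0 + 0 + 6 = 6.
By inclusion–exclusion the count is 78 − 74 + 6 = 10.

10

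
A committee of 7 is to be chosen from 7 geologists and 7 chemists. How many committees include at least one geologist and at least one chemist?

3430

Unrestricted: C(14,7) = 3432 ways to pick any 7 of the 14.
Selections missing a whole group: no geologists → C(7,7) = 1; no chemists → C(7,7) = 1.
Both groups omitted at once is impossible, so 3432 − 2 = 3430.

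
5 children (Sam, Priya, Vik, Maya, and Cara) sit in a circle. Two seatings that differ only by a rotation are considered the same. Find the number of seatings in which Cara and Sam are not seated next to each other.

All circular seatings of 5 people number (4)! = 24.
Those with Cara next to Sam: fuse the pair into one unit and seat 4 units around a circle — 2·(3)! = 12.
Subtracting, 24 − 12 = 12.

12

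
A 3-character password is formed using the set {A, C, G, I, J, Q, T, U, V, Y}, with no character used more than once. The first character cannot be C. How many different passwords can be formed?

The first character has 10−1 = 9 choices (anything except C).
The remaining 2 characters are filled from the other 9 symbols without repetition: 9 × 8 = 72.
Total: 9 × 72 = 648.

648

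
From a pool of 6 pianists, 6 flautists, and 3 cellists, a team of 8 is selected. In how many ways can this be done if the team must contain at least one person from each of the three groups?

5922

Unrestricted: C(15,8) = 6435 ways to pick any 8 of the 15.
Selections missing a whole group: no pianists → C(9,8) = 9; no flautists → C(9,8) = 9; no cellists → C(12,8) = 495.
Add back selections omitting two groups (i.e. drawn from a single group): C(6,8) + C(6,8) + C(3,8) = 0.
By inclusion–exclusion: 6435 − 513 + 0 = 5922.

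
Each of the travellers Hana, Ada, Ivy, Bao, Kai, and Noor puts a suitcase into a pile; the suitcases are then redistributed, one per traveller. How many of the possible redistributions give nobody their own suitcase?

Count assignments avoiding every fixed point. For any j of the 6 travellers fixed to their own suitcase, the other 6−j can be arranged in (6−j)! ways.
By inclusion–exclusion this is Σ_{j=0}^{6} (−1)^j C(6,j)·(6−j)!.
Computing: 720 − 720 + 360 − 120 + 30 − 6 + 1 = 265.

265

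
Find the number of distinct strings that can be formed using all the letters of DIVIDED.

420

DIVIDED has 7 letters with D appearing 3 times and I appearing twice.
The number of distinct arrangements is 7!/(3!·2!) = 5040/12 = 420.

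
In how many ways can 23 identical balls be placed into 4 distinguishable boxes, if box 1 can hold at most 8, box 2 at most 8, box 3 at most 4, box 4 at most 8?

Without the upper bounds there are C(26,3) = 2600 ways to split 23 among 4 boxes.
Subtract solutions that violate a single cap (substitute x_i' = x_i − (cap_i+1)): x_1 ≥ 9 gives C(17,3) = 680; x_2 ≥ 9 gives C(17,3) = 680; x_3 ≥ 5 gives C(21,3) = 1330; x_4 ≥ 9 gives C(17,3) = 680. Together 3370.
Add back pairs where two caps are both exceeded: 56 + 220 + 56 + 220 + 56 + 220 = 828.
Subtract triples: 1 + 0 + 1 + 1 = 3.
By inclusion–exclusion the count is 2600 − 3370 + 828 − 3 = 55.

55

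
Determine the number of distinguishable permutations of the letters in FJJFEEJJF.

Letter multiplicities in FJJFEEJJF: E×2, F×3, J×4.
The number of distinct arrangements is 9!/(4!·3!·2!) = 362880/288 = 1260.

1260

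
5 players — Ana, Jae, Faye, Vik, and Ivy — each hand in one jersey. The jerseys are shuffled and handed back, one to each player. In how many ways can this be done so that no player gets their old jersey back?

44

This is the derangement count D_5: permutations of 5 items with no fixed point.
By inclusion–exclusion this is Σ_{j=0}^{5} (−1)^j C(5,j)·(5−j)!.
Computing: 120 − 120 + 60 − 20 + 5 − 1 = 44.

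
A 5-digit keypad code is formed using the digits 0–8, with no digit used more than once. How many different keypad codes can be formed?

15120

With no repetition, fill the 5 digits in order: 9 choices, then 8, down to 5.
That product is 9 × 8 × 7 × 6 × 5 = 15120.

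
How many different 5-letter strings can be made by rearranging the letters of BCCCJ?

20

BCCCJ has 5 letters with C appearing 3 times.
Dividing 5! = 120 by 3! = 6 for the repeated letters gives 20.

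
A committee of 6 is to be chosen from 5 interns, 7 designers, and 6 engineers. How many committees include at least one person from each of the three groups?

15470

With no constraint there are C(18,6) = 18564 possible selections.
Selections missing a whole group: no interns → C(13,6) = 1716; no designers → C(11,6) = 462; no engineers → C(12,6) = 924.
Add back selections omitting two groups (i.e. drawn from a single group): C(5,6) + C(7,6) + C(6,6) = 8.
By inclusion–exclusion: 18564 − 3102 + 8 = 15470.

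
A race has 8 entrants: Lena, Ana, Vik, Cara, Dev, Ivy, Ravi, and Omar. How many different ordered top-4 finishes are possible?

This is an ordered selection of 4 from 8: P(8,4).
That gives 8 × 7 × 6 × 5 = 1680.

1680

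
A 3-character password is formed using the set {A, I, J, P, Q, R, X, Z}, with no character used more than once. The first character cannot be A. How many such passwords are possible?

The first character has 8−1 = 7 choices (anything except A).
The remaining 2 characters are filled from the other 7 symbols without repetition: 7 × 6 = 42.
Total: 7 × 42 = 294.

294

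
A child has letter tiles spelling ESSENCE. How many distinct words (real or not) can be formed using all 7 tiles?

420

The 7 letters of ESSENCE have repeats: E appearing 3 times and S appearing twice.
So there are 7! / (3!·2!) = 420 distinguishable arrangements.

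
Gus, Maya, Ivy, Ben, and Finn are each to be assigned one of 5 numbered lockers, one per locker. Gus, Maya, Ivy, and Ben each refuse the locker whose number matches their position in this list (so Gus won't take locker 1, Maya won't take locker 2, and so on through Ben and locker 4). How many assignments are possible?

Let Aᵢ (for 1 ≤ i ≤ 4) be the placements that put person i in their forbidden locker. Any j of these fix j positions, leaving (5−j)! ways to fill the rest, and there are C(4,j) ways to pick which j.
By inclusion–exclusion, the number of valid placements is Σ_{j=0}^{4} (−1)^j C(4,j)·(5−j)!.
Computing: 120 − 96 + 36 − 8 + 1 = 53.

53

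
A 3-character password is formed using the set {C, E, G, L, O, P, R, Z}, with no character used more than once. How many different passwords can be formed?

336

With no repetition, fill the 3 characters in order: 8 choices, then 7, down to 6.
That product is 8 × 7 × 6 = 336.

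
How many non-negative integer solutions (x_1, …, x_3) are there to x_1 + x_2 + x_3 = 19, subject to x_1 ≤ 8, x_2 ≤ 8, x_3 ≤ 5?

Ignoring the caps, the number of non-negative solutions to x_1+…+x_3 = 19 is C(21,2) = 210.
Subtract solutions that violate a single cap (substitute x_i' = x_i − (cap_i+1)): x_1 ≥ 9 gives C(12,2) = 66; x_2 ≥ 9 gives C(12,2) = 66; x_3 ≥ 6 gives C(15,2) = 105. Together 237.
Add back pairs where two caps are both exceeded: 3 + 15 + 15 = 33.
By inclusion–exclusion the count is 210 − 237 + 33 = 6.

6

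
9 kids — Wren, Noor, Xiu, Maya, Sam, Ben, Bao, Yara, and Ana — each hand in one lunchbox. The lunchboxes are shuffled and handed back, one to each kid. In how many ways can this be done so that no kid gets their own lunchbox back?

133496

This is the derangement count D_9: permutations of 9 items with no fixed point.
By inclusion–exclusion this is Σ_{j=0}^{9} (−1)^j C(9,j)·(9−j)!.
Computing: 362880 − 362880 + 181440 − 60480 + 15120 − 3024 + 504 − 72 + 9 − 1 = 133496.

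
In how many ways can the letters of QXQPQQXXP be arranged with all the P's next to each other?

280

Treat the 2 copies of P as a single block. The multiset to arrange is then {PP, Q, Q, Q, Q, X, X, X}, 8 items in all.
That gives (8)!/(4!·3!) = 280 arrangements.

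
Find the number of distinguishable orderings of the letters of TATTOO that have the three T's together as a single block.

Treat the 3 copies of T as a single block. The multiset to arrange is then {TTT, A, O, O}, 4 items in all.
That gives (4)!/(2!) = 12 arrangements.

12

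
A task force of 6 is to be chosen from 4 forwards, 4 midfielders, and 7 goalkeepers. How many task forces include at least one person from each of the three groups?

With no constraint there are C(15,6) = 5005 possible selections.
Selections missing a whole group: no forwards → C(11,6) = 462; no midfielders → C(11,6) = 462; no goalkeepers → C(8,6) = 28.
Add back selections omitting two groups (i.e. drawn from a single group): C(4,6) + C(4,6) + C(7,6) = 7.
By inclusion–exclusion: 5005 − 952 + 7 = 4060.

4060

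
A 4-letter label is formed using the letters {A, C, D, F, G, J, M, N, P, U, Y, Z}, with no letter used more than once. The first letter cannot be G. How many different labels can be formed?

The first letter has 12−1 = 11 choices (anything except G).
The remaining 3 letters are filled from the other 11 symbols without repetition: 11 × 10 × 9 = 990.
Total: 11 × 990 = 10890.

10890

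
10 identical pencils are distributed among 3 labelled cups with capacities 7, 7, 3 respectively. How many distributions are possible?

By stars and bars, unrestricted non-negative solutions to x_1+…+x_3 = 10 number C(10+2,2) = 66.
Subtract solutions that violate a single cap (substitute x_i' = x_i − (cap_i+1)): x_1 ≥ 8 gives C(4,2) = 6; x_2 ≥ 8 gives C(4,2) = 6; x_3 ≥ 4 gives C(8,2) = 28. Together 40.
No two caps can be exceeded simultaneously, so the pair terms are all 0.
By inclusion–exclusion the count is 66 − 40 + 0 = 26.

26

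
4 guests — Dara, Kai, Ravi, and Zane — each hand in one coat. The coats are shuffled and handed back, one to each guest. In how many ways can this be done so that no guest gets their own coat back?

9

Let Aᵢ be the assignments in which guest i gets their own coat. We want the size of the complement of A₁∪…∪A_4.
By inclusion–exclusion this is Σ_{j=0}^{4} (−1)^j C(4,j)·(4−j)!.
Computing: 24 − 24 + 12 − 4 + 1 = 9.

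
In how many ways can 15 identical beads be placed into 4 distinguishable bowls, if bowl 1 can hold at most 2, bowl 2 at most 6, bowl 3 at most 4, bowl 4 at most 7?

31

Ignoring the caps, the number of non-negative solutions to x_1+…+x_4 = 15 is C(18,3) = 816.
Subtract solutions that violate a single cap (substitute x_i' = x_i − (cap_i+1)): x_1 ≥ 3 gives C(15,3) = 455; x_2 ≥ 7 gives C(11,3) = 165; x_3 ≥ 5 gives C(13,3) = 286; x_4 ≥ 8 gives C(10,3) = 120. Together 1026.
Add back pairs where two caps are both exceeded: 56 + 120 + 35 + 20 + 1 + 10 = 242.
Subtract triples: 1 + 0 + 0 + 0 = 1.
By inclusion–exclusion the count is 816 − 1026 + 242 − 1 = 31.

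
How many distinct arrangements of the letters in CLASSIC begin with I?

Fix I in the first position and arrange the remaining 6 letters.
Those 6 letters have C appearing twice and S appearing twice, giving (6)!/(2!·2!) = 180.

180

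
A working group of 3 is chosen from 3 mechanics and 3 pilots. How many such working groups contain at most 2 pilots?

Split by how many pilots are chosen (0 through 2).
Sum: C(3,0)·C(3,3) + C(3,1)·C(3,2) + C(3,2)·C(3,1) = 1 + 9 + 9 = 19.

19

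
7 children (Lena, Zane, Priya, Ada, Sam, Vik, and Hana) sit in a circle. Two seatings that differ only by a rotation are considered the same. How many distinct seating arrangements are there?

Around a circle, 7 distinct people have 7!/7 = (6)! = 720 rotationally distinct seatings.

720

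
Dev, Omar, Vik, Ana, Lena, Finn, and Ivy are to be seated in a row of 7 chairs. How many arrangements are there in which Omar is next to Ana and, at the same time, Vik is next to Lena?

480

Treat {Omar,Ana} as one block (2 orders) and {Vik,Lena} as another (2 orders).
That leaves 5 units to arrange: 2 × 2 × 5! = 4 × 120 = 480.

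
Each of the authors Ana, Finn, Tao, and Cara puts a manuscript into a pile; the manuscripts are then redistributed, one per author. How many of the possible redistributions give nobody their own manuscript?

9

Count assignments avoiding every fixed point. For any j of the 4 authors fixed to their own manuscript, the other 4−j can be arranged in (4−j)! ways.
By inclusion–exclusion this is Σ_{j=0}^{4} (−1)^j C(4,j)·(4−j)!.
Computing: 24 − 24 + 12 − 4 + 1 = 9.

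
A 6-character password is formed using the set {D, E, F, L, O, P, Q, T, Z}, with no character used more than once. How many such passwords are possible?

60480

This is a permutation of 6 out of 9: P(9,6) = 9!/3!.
That product is 9 × 8 × 7 × 6 × 5 × 4 = 60480.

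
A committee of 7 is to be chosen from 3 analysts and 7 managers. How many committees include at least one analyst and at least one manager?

119

Total 7-person selections from all 10: C(10,7) = 120.
Subtract selections that omit an entire group: no analysts → C(7,7) = 1; no managers → C(3,7) = 0.
Both groups omitted at once is impossible, so 120 − 1 = 119.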